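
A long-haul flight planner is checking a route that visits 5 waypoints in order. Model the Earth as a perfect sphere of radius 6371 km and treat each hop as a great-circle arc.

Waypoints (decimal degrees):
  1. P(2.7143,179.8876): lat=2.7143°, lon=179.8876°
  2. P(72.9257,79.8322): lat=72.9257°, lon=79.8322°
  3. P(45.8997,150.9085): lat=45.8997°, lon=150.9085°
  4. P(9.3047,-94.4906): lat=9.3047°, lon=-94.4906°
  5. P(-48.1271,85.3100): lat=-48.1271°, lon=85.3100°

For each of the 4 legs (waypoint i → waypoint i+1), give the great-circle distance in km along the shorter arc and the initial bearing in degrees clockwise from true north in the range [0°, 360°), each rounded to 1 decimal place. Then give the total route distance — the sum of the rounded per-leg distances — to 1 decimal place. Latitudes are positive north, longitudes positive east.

Leg 1: φ1=0.0473735, φ2=1.2727936, Δφ=1.2254201, Δλ=-1.7462962 rad; a=sin²(Δφ/2)+cosφ1·cosφ2·sin²(Δλ/2)=0.5029693099; c=2·atan2(√a, √(1-a))=1.576734982; dist=6371·c=10045.379 ≈ 10045.4 km; running total=10045.4 km
Leg 1 bearing: y=sinΔλ·cosφ2=-0.28910152, x=cosφ1·sinφ2-sinφ1·cosφ2·cosΔλ=0.95728002; θ=atan2(y, x)=-16.8045° <0 so +360° → 343.1955° ≈ 343.2°
Leg 2: φ1=1.2727936, φ2=0.8011009, Δφ=-0.4716927, Δλ=1.2405155 rad; a=sin²(Δφ/2)+cosφ1·cosφ2·sin²(Δλ/2)=0.1236315043; c=2·atan2(√a, √(1-a))=0.718586540; dist=6371·c=4578.115 ≈ 4578.1 km; running total=14623.5 km
Leg 2 bearing: y=sinΔλ·cosφ2=0.65830317, x=cosφ1·sinφ2-sinφ1·cosφ2·cosΔλ=-0.00489528; θ=atan2(y, x)=90.4261° ≈ 90.4°
Leg 3: φ1=0.8011009, φ2=0.1623977, Δφ=-0.6387032, Δλ=-4.2830223 rad; a=sin²(Δφ/2)+cosφ1·cosφ2·sin²(Δλ/2)=0.5848926545; c=2·atan2(√a, √(1-a))=1.741408138; dist=6371·c=11094.511 ≈ 11094.5 km; running total=25718.0 km
Leg 3 bearing: y=sinΔλ·cosφ2=0.89726634, x=cosφ1·sinφ2-sinφ1·cosφ2·cosΔλ=0.40753657; θ=atan2(y, x)=65.5725° ≈ 65.6°
Leg 4: φ1=0.1623977, φ2=-0.8399764, Δφ=-1.0023740, Δλ=3.1381125 rad; a=sin²(Δφ/2)+cosφ1·cosφ2·sin²(Δλ/2)=0.8895444716; c=2·atan2(√a, √(1-a))=2.464007587; dist=6371·c=15698.192 ≈ 15698.2 km; running total=41416.2 km
Leg 4 bearing: y=sinΔλ·cosφ2=0.00232295, x=cosφ1·sinφ2-sinφ1·cosφ2·cosΔλ=-0.62690910; θ=atan2(y, x)=179.7877° ≈ 179.8°

Leg 1: dist=10045.4 km, bearing=343.2°
Leg 2: dist=4578.1 km, bearing=90.4°
Leg 3: dist=11094.5 km, bearing=65.6°
Leg 4: dist=15698.2 km, bearing=179.8°
Total: 41416.2 km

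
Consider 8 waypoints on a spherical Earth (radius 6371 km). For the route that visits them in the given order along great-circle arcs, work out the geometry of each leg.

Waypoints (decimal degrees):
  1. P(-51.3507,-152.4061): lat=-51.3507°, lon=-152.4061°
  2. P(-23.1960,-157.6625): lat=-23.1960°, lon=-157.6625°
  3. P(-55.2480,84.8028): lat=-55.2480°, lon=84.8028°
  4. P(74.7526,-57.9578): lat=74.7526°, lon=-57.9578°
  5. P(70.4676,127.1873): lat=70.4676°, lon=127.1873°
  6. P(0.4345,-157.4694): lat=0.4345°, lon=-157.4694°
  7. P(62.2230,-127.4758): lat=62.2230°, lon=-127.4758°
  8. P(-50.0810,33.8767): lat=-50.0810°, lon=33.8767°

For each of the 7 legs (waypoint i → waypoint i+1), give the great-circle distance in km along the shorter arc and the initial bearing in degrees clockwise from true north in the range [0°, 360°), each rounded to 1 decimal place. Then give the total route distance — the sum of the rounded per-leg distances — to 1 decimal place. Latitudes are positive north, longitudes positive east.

Leg 1: φ1=-0.8962388, φ2=-0.4048466, Δφ=0.4913922, Δλ=-0.0917415 rad; a=sin²(Δφ/2)+cosφ1·cosφ2·sin²(Δλ/2)=0.0603686616; c=2·atan2(√a, √(1-a))=0.496484246; dist=6371·c=3163.101 ≈ 3163.1 km; running total=3163.1 km
Leg 1 bearing: y=sinΔλ·cosφ2=-0.08420713, x=cosφ1·sinφ2-sinφ1·cosφ2·cosΔλ=0.46883505; θ=atan2(y, x)=-10.1823° <0 so +360° → 349.8177° ≈ 349.8°
Leg 2: φ1=-0.4048466, φ2=-0.9642595, Δφ=-0.5594129, Δλ=4.2318178 rad; a=sin²(Δφ/2)+cosφ1·cosφ2·sin²(Δλ/2)=0.4592961251; c=2·atan2(√a, √(1-a))=1.489298390; dist=6371·c=9488.320 ≈ 9488.3 km; running total=12651.4 km
Leg 2 bearing: y=sinΔλ·cosφ2=-0.50545924, x=cosφ1·sinφ2-sinφ1·cosφ2·cosΔλ=-0.85900159; θ=atan2(y, x)=-149.5263° <0 so +360° → 210.4737° ≈ 210.5°
Leg 3: φ1=-0.9642595, φ2=1.3046790, Δφ=2.2689385, Δλ=-2.4916425 rad; a=sin²(Δφ/2)+cosφ1·cosφ2·sin²(Δλ/2)=0.9560251150; c=2·atan2(√a, √(1-a))=2.719052521; dist=6371·c=17323.084 ≈ 17323.1 km; running total=29974.5 km
Leg 3 bearing: y=sinΔλ·cosφ2=-0.15914598, x=cosφ1·sinφ2-sinφ1·cosφ2·cosΔλ=0.37793774; θ=atan2(y, x)=-22.8355° <0 so +360° → 337.1645° ≈ 337.2°
Leg 4: φ1=1.3046790, φ2=1.2298916, Δφ=-0.0747874, Δλ=3.2313916 rad; a=sin²(Δφ/2)+cosφ1·cosφ2·sin²(Δλ/2)=0.0891476778; c=2·atan2(√a, √(1-a))=0.606400668; dist=6371·c=3863.379 ≈ 3863.4 km; running total=33837.9 km
Leg 4 bearing: y=sinΔλ·cosφ2=-0.02998303, x=cosφ1·sinφ2-sinφ1·cosφ2·cosΔλ=0.56912432; θ=atan2(y, x)=-3.0157° <0 so +360° → 356.9843° ≈ 357.0°
Leg 5: φ1=1.2298916, φ2=0.0075835, Δφ=-1.2223082, Δλ=-4.9681967 rad; a=sin²(Δφ/2)+cosφ1·cosφ2·sin²(Δλ/2)=0.4541292412; c=2·atan2(√a, √(1-a))=1.478925629; dist=6371·c=9422.235 ≈ 9422.2 km; running total=43260.1 km
Leg 5 bearing: y=sinΔλ·cosφ2=0.96743143, x=cosφ1·sinφ2-sinφ1·cosφ2·cosΔλ=-0.23592355; θ=atan2(y, x)=103.7050° ≈ 103.7°
Leg 6: φ1=0.0075835, φ2=1.0859962, Δφ=1.0784128, Δλ=0.5234871 rad; a=sin²(Δφ/2)+cosφ1·cosφ2·sin²(Δλ/2)=0.2948404594; c=2·atan2(√a, √(1-a))=1.147992400; dist=6371·c=7313.860 ≈ 7313.9 km; running total=50574.0 km
Leg 6 bearing: y=sinΔλ·cosφ2=0.23297067, x=cosφ1·sinφ2-sinφ1·cosφ2·cosΔλ=0.88168187; θ=atan2(y, x)=14.8012° ≈ 14.8°
Leg 7: φ1=1.0859962, φ2=-0.8740783, Δφ=-1.9600746, Δλ=2.8161324 rad; a=sin²(Δφ/2)+cosφ1·cosφ2·sin²(Δλ/2)=0.9809650297; c=2·atan2(√a, √(1-a))=2.864775109; dist=6371·c=18251.482 ≈ 18251.5 km; running total=68825.5 km
Leg 7 bearing: y=sinΔλ·cosφ2=0.20518160, x=cosφ1·sinφ2-sinφ1·cosφ2·cosΔλ=0.18052998; θ=atan2(y, x)=48.6569° ≈ 48.7°

Leg 1: dist=3163.1 km, bearing=349.8°
Leg 2: dist=9488.3 km, bearing=210.5°
Leg 3: dist=17323.1 km, bearing=337.2°
Leg 4: dist=3863.4 km, bearing=357.0°
Leg 5: dist=9422.2 km, bearing=103.7°
Leg 6: dist=7313.9 km, bearing=14.8°
Leg 7: dist=18251.5 km, bearing=48.7°
Total: 68825.5 km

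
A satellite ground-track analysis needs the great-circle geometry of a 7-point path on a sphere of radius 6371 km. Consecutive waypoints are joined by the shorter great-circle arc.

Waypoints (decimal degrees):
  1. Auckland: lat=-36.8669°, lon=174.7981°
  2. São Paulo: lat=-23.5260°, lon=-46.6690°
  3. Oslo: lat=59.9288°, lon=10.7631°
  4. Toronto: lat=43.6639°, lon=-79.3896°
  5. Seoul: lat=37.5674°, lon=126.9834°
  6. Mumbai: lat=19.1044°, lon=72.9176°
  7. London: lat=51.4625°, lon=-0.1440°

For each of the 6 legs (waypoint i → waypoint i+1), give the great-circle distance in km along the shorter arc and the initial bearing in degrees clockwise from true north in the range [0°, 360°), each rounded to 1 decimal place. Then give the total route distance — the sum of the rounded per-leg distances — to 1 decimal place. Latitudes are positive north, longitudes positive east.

Leg 1: φ1=-0.6434488, φ2=-0.4106062, Δφ=0.2328426, Δλ=-3.8653301 rad; a=sin²(Δφ/2)+cosφ1·cosφ2·sin²(Δλ/2)=0.6550898013; c=2·atan2(√a, √(1-a))=1.886178274; dist=6371·c=12016.842 ≈ 12016.8 km; running total=12016.8 km
Leg 1 bearing: y=sinΔλ·cosφ2=0.60714802, x=cosφ1·sinφ2-sinφ1·cosφ2·cosΔλ=-0.73154624; θ=atan2(y, x)=140.3090° ≈ 140.3°
Leg 2: φ1=-0.4106062, φ2=1.0459549, Δφ=1.4565610, Δλ=1.0023792 rad; a=sin²(Δφ/2)+cosφ1·cosφ2·sin²(Δλ/2)=0.5490652650; c=2·atan2(√a, √(1-a))=1.669085036; dist=6371·c=10633.741 ≈ 10633.7 km; running total=22650.5 km
Leg 2 bearing: y=sinΔλ·cosφ2=0.42228369, x=cosφ1·sinφ2-sinφ1·cosφ2·cosΔλ=0.90113644; θ=atan2(y, x)=25.1084° ≈ 25.1°
Leg 3: φ1=1.0459549, φ2=0.7620788, Δφ=-0.2838761, Δλ=-1.5734614 rad; a=sin²(Δφ/2)+cosφ1·cosφ2·sin²(Δλ/2)=0.2017341931; c=2·atan2(√a, √(1-a))=0.931623688; dist=6371·c=5935.375 ≈ 5935.4 km; running total=28585.9 km
Leg 3 bearing: y=sinΔλ·cosφ2=-0.72339973, x=cosφ1·sinφ2-sinφ1·cosφ2·cosΔλ=0.34762460; θ=atan2(y, x)=-64.3337° <0 so +360° → 295.6663° ≈ 295.7°
Leg 4: φ1=0.7620788, φ2=0.6556748, Δφ=-0.1064040, Δλ=3.6018883 rad; a=sin²(Δφ/2)+cosφ1·cosφ2·sin²(Δλ/2)=0.5463838333; c=2·atan2(√a, √(1-a))=1.663697569; dist=6371·c=10599.417 ≈ 10599.4 km; running total=39185.3 km
Leg 4 bearing: y=sinΔλ·cosφ2=-0.35209954, x=cosφ1·sinφ2-sinφ1·cosφ2·cosΔλ=0.93135389; θ=atan2(y, x)=-20.7092° <0 so +360° → 339.2908° ≈ 339.3°
Leg 5: φ1=0.6556748, φ2=0.3334347, Δφ=-0.3222401, Δλ=-0.9436262 rad; a=sin²(Δφ/2)+cosφ1·cosφ2·sin²(Δλ/2)=0.1804544581; c=2·atan2(√a, √(1-a))=0.877480387; dist=6371·c=5590.428 ≈ 5590.4 km; running total=44775.7 km
Leg 5 bearing: y=sinΔλ·cosφ2=-0.76509674, x=cosφ1·sinφ2-sinφ1·cosφ2·cosΔλ=-0.07867376; θ=atan2(y, x)=-95.8710° <0 so +360° → 264.1290° ≈ 264.1°
Leg 6: φ1=0.3334347, φ2=0.8981901, Δφ=0.5647554, Δλ=-1.2751655 rad; a=sin²(Δφ/2)+cosφ1·cosφ2·sin²(Δλ/2)=0.2862378222; c=2·atan2(√a, √(1-a))=1.129043862; dist=6371·c=7193.138 ≈ 7193.1 km; running total=51968.8 km
Leg 6 bearing: y=sinΔλ·cosφ2=-0.59599891, x=cosφ1·sinφ2-sinφ1·cosφ2·cosΔλ=0.67971187; θ=atan2(y, x)=-41.2456° <0 so +360° → 318.7544° ≈ 318.8°

Leg 1: dist=12016.8 km, bearing=140.3°
Leg 2: dist=10633.7 km, bearing=25.1°
Leg 3: dist=5935.4 km, bearing=295.7°
Leg 4: dist=10599.4 km, bearing=339.3°
Leg 5: dist=5590.4 km, bearing=264.1°
Leg 6: dist=7193.1 km, bearing=318.8°
Total: 51968.8 km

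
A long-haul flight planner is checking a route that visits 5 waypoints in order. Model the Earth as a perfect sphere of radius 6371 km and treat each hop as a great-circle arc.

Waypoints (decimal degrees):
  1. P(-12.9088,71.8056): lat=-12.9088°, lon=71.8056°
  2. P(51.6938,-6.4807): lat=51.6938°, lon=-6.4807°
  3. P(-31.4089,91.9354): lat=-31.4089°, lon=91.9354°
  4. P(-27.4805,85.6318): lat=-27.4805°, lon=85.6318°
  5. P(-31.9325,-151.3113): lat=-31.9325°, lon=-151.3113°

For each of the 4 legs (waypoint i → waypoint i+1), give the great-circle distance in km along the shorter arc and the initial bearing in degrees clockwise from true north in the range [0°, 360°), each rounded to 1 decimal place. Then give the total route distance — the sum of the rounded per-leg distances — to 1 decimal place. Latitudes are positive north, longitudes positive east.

Leg 1: dist=10343.1 km, bearing=322.6°
Leg 2: dist=13243.6 km, bearing=104.9°
Leg 3: dist=750.3 km, bearing=304.0°
Leg 4: dist=11074.1 km, bearing=133.8°
Total: 35411.1 km

Leg 1: φ1=-0.2253011, φ2=0.9022270, Δφ=1.1275281, Δλ=-1.3663537 rad; a=sin²(Δφ/2)+cosφ1·cosφ2·sin²(Δλ/2)=0.5263193827; c=2·atan2(√a, √(1-a))=1.623459431; dist=6371·c=10343.060 ≈ 10343.1 km; running total=10343.1 km
Leg 1 bearing: y=sinΔλ·cosφ2=-0.60695484, x=cosφ1·sinφ2-sinφ1·cosφ2·cosΔλ=0.79299116; θ=atan2(y, x)=-37.4304° <0 so +360° → 322.5696° ≈ 322.6°
Leg 2: φ1=0.9022270, φ2=-0.5481887, Δφ=-1.4504157, Δλ=1.7176850 rad; a=sin²(Δφ/2)+cosφ1·cosφ2·sin²(Δλ/2)=0.7431876316; c=2·atan2(√a, √(1-a))=2.078732784; dist=6371·c=13243.607 ≈ 13243.6 km; running total=23586.7 km
Leg 2 bearing: y=sinΔλ·cosφ2=0.84427905, x=cosφ1·sinφ2-sinφ1·cosφ2·cosΔλ=-0.22501554; θ=atan2(y, x)=104.9235° ≈ 104.9°
Leg 3: φ1=-0.5481887, φ2=-0.4796252, Δφ=0.0685635, Δλ=-0.1100186 rad; a=sin²(Δφ/2)+cosφ1·cosφ2·sin²(Δλ/2)=0.0034636845; c=2·atan2(√a, √(1-a))=0.117774207; dist=6371·c=750.339 ≈ 750.3 km; running total=24337.0 km
Leg 3 bearing: y=sinΔλ·cosφ2=-0.09740817, x=cosφ1·sinφ2-sinφ1·cosφ2·cosΔλ=0.06571452; θ=atan2(y, x)=-55.9952° <0 so +360° → 304.0048° ≈ 304.0°
Leg 4: φ1=-0.4796252, φ2=-0.5573273, Δφ=-0.0777021, Δλ=-4.1354372 rad; a=sin²(Δφ/2)+cosφ1·cosφ2·sin²(Δλ/2)=0.5833125786; c=2·atan2(√a, √(1-a))=1.738202308; dist=6371·c=11074.087 ≈ 11074.1 km; running total=35411.1 km
Leg 4 bearing: y=sinΔλ·cosφ2=0.71129669, x=cosφ1·sinφ2-sinφ1·cosφ2·cosΔλ=-0.68285656; θ=atan2(y, x)=133.8314° ≈ 133.8°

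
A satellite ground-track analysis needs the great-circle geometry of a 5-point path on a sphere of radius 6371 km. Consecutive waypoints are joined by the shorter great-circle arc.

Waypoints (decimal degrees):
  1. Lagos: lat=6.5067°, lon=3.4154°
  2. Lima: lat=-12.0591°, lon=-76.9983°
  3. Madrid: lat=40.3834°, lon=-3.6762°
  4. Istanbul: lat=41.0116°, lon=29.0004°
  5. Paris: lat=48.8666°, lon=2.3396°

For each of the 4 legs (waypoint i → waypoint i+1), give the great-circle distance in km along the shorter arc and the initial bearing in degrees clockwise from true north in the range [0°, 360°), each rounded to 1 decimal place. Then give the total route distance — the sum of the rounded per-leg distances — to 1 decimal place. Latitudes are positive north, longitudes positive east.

Leg 1: φ1=0.1135633, φ2=-0.2104710, Δφ=-0.3240343, Δλ=-1.4034838 rad; a=sin²(Δφ/2)+cosφ1·cosφ2·sin²(Δλ/2)=0.4309328733; c=2·atan2(√a, √(1-a))=1.432218966; dist=6371·c=9124.667 ≈ 9124.7 km; running total=9124.7 km
Leg 1 bearing: y=sinΔλ·cosφ2=-0.96427666, x=cosφ1·sinφ2-sinφ1·cosφ2·cosΔλ=-0.22602977; θ=atan2(y, x)=-103.1922° <0 so +360° → 256.8078° ≈ 256.8°
Leg 2: φ1=-0.2104710, φ2=0.7048233, Δφ=0.9152943, Δλ=1.2797121 rad; a=sin²(Δφ/2)+cosφ1·cosφ2·sin²(Δλ/2)=0.4607875052; c=2·atan2(√a, √(1-a))=1.492290722; dist=6371·c=9507.384 ≈ 9507.4 km; running total=18632.1 km
Leg 2 bearing: y=sinΔλ·cosφ2=0.72968272, x=cosφ1·sinφ2-sinφ1·cosφ2·cosΔλ=0.67927362; θ=atan2(y, x)=47.0490° ≈ 47.0°
Leg 3: φ1=0.7048233, φ2=0.7157875, Δφ=0.0109642, Δλ=0.5703143 rad; a=sin²(Δφ/2)+cosφ1·cosφ2·sin²(Δλ/2)=0.0455149405; c=2·atan2(√a, √(1-a))=0.429989519; dist=6371·c=2739.463 ≈ 2739.5 km; running total=21371.6 km
Leg 3 bearing: y=sinΔλ·cosφ2=0.40739341, x=cosφ1·sinφ2-sinφ1·cosφ2·cosΔλ=0.08833985; θ=atan2(y, x)=77.7653° ≈ 77.8°
Leg 4: φ1=0.7157875, φ2=0.8528831, Δφ=0.1370956, Δλ=-0.4653187 rad; a=sin²(Δφ/2)+cosφ1·cosφ2·sin²(Δλ/2)=0.0310789036; c=2·atan2(√a, √(1-a))=0.354436541; dist=6371·c=2258.115 ≈ 2258.1 km; running total=23629.7 km
Leg 4 bearing: y=sinΔλ·cosφ2=-0.29516638, x=cosφ1·sinφ2-sinφ1·cosφ2·cosΔλ=0.18256185; θ=atan2(y, x)=-58.2630° <0 so +360° → 301.7370° ≈ 301.7°

Leg 1: dist=9124.7 km, bearing=256.8°
Leg 2: dist=9507.4 km, bearing=47.0°
Leg 3: dist=2739.5 km, bearing=77.8°
Leg 4: dist=2258.1 km, bearing=301.7°
Total: 23629.7 km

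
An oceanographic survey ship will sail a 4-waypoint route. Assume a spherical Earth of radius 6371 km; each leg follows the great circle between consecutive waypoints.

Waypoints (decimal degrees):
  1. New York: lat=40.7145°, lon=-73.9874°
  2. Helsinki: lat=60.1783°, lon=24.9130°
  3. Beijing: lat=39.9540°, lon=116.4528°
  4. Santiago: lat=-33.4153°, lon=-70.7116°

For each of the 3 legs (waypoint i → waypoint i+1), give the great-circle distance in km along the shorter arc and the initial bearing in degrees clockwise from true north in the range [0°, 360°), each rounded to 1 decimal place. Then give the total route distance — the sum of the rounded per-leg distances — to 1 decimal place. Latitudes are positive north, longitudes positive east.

Leg 1: φ1=0.7106021, φ2=1.0503095, Δφ=0.3397074, Δλ=1.7261376 rad; a=sin²(Δφ/2)+cosφ1·cosφ2·sin²(Δλ/2)=0.2462035101; c=2·atan2(√a, √(1-a))=1.038407516; dist=6371·c=6615.694 ≈ 6615.7 km; running total=6615.7 km
Leg 1 bearing: y=sinΔλ·cosφ2=0.49131445, x=cosφ1·sinφ2-sinφ1·cosφ2·cosΔλ=0.70778491; θ=atan2(y, x)=34.7668° ≈ 34.8°
Leg 2: φ1=1.0503095, φ2=0.6973288, Δφ=-0.3529806, Δλ=1.5976709 rad; a=sin²(Δφ/2)+cosφ1·cosφ2·sin²(Δλ/2)=0.2265547960; c=2·atan2(√a, √(1-a))=0.992150872; dist=6371·c=6320.993 ≈ 6321.0 km; running total=12936.7 km
Leg 2 bearing: y=sinΔλ·cosφ2=0.76628345, x=cosφ1·sinφ2-sinφ1·cosφ2·cosΔλ=0.33722478; θ=atan2(y, x)=66.2467° ≈ 66.2°
Leg 3: φ1=0.6973288, φ2=-0.5832070, Δφ=-1.2805359, Δλ=-3.2666350 rad; a=sin²(Δφ/2)+cosφ1·cosφ2·sin²(Δλ/2)=0.9942497377; c=2·atan2(√a, √(1-a))=2.989785960; dist=6371·c=19047.926 ≈ 19047.9 km; running total=31984.6 km
Leg 3 bearing: y=sinΔλ·cosφ2=0.10410119, x=cosφ1·sinφ2-sinφ1·cosφ2·cosΔλ=0.10968924; θ=atan2(y, x)=43.5027° ≈ 43.5°

Leg 1: dist=6615.7 km, bearing=34.8°
Leg 2: dist=6321.0 km, bearing=66.2°
Leg 3: dist=19047.9 km, bearing=43.5°
Total: 31984.6 km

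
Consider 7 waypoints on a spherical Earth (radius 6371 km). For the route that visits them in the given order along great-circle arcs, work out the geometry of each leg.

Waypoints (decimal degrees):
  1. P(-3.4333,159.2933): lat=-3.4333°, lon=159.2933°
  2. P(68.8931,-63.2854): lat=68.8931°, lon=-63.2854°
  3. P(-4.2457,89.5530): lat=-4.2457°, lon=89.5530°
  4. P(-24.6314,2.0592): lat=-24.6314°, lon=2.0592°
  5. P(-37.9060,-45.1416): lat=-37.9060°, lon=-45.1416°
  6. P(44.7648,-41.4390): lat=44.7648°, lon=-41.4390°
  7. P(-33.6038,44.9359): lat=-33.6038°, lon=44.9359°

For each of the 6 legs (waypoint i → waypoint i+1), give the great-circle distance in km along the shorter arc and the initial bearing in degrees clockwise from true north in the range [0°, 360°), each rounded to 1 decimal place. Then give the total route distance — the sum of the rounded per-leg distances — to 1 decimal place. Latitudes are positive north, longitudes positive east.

Leg 1: dist=12086.5 km, bearing=14.9°
Leg 2: dist=12550.2 km, bearing=29.6°
Leg 3: dist=9558.0 km, bearing=245.6°
Leg 4: dist=4668.1 km, bearing=239.9°
Leg 5: dist=9200.1 km, bearing=2.6°
Leg 6: dist=12301.6 km, bearing=117.4°
Total: 60364.5 km

Leg 1: φ1=-0.0599224, φ2=1.2024114, Δφ=1.2623338, Δλ=-3.8847312 rad; a=sin²(Δφ/2)+cosφ1·cosφ2·sin²(Δλ/2)=0.6602793677; c=2·atan2(√a, √(1-a))=1.897115619; dist=6371·c=12086.524 ≈ 12086.5 km; running total=12086.5 km
Leg 1 bearing: y=sinΔλ·cosφ2=0.24365068, x=cosφ1·sinφ2-sinφ1·cosφ2·cosΔλ=0.91535591; θ=atan2(y, x)=14.9055° ≈ 14.9°
Leg 2: φ1=1.2024114, φ2=-0.0741014, Δφ=-1.2765129, Δλ=2.6675333 rad; a=sin²(Δφ/2)+cosφ1·cosφ2·sin²(Δλ/2)=0.6942923602; c=2·atan2(√a, √(1-a))=1.969891433; dist=6371·c=12550.178 ≈ 12550.2 km; running total=24636.7 km
Leg 2 bearing: y=sinΔλ·cosφ2=0.45524897, x=cosφ1·sinφ2-sinφ1·cosφ2·cosΔλ=0.80109318; θ=atan2(y, x)=29.6089° ≈ 29.6°
Leg 3: φ1=-0.0741014, φ2=-0.4298990, Δφ=-0.3557976, Δλ=-1.5270549 rad; a=sin²(Δφ/2)+cosφ1·cosφ2·sin²(Δλ/2)=0.4647523871; c=2·atan2(√a, √(1-a))=1.500242581; dist=6371·c=9558.045 ≈ 9558.0 km; running total=34194.7 km
Leg 3 bearing: y=sinΔλ·cosφ2=-0.90813837, x=cosφ1·sinφ2-sinφ1·cosφ2·cosΔλ=-0.41269254; θ=atan2(y, x)=-114.4388° <0 so +360° → 245.5612° ≈ 245.6°
Leg 4: φ1=-0.4298990, φ2=-0.6615845, Δφ=-0.2316855, Δλ=-0.8238094 rad; a=sin²(Δφ/2)+cosφ1·cosφ2·sin²(Δλ/2)=0.1283196708; c=2·atan2(√a, √(1-a))=0.732715671; dist=6371·c=4668.132 ≈ 4668.1 km; running total=38862.8 km
Leg 4 bearing: y=sinΔλ·cosφ2=-0.57893484, x=cosφ1·sinφ2-sinφ1·cosφ2·cosΔλ=-0.33503639; θ=atan2(y, x)=-120.0585° <0 so +360° → 239.9415° ≈ 239.9°
Leg 5: φ1=-0.6615845, φ2=0.7812931, Δφ=1.4428777, Δλ=0.0646226 rad; a=sin²(Δφ/2)+cosφ1·cosφ2·sin²(Δλ/2)=0.4367996143; c=2·atan2(√a, √(1-a))=1.444056525; dist=6371·c=9200.084 ≈ 9200.1 km; running total=48062.9 km
Leg 5 bearing: y=sinΔλ·cosφ2=0.04585032, x=cosφ1·sinφ2-sinφ1·cosφ2·cosΔλ=0.99091907; θ=atan2(y, x)=2.6492° ≈ 2.6°
Leg 6: φ1=0.7812931, φ2=-0.5864970, Δφ=-1.3677901, Δλ=1.5075264 rad; a=sin²(Δφ/2)+cosφ1·cosφ2·sin²(Δλ/2)=0.6761732144; c=2·atan2(√a, √(1-a))=1.930873468; dist=6371·c=12301.595 ≈ 12301.6 km; running total=60364.5 km
Leg 6 bearing: y=sinΔλ·cosφ2=0.83121804, x=cosφ1·sinφ2-sinφ1·cosφ2·cosΔλ=-0.43003321; θ=atan2(y, x)=117.3549° ≈ 117.4°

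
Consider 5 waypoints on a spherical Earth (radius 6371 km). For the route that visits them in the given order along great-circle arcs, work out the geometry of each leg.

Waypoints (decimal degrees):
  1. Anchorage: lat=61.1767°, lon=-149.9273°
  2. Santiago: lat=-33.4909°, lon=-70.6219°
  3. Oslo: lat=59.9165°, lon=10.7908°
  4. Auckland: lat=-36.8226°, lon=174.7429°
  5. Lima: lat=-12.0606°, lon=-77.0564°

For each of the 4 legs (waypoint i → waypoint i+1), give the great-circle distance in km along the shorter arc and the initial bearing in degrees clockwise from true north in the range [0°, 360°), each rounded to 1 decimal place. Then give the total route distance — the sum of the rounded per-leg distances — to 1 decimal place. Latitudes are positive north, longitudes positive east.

Leg 1: dist=12690.8 km, bearing=116.1°
Leg 2: dist=12734.3 km, bearing=33.0°
Leg 3: dist=17204.0 km, bearing=31.2°
Leg 4: dist=10769.3 km, bearing=110.7°
Total: 53398.4 km

Leg 1: φ1=1.0677348, φ2=-0.5845265, Δφ=-1.6522613, Δλ=1.3841403 rad; a=sin²(Δφ/2)+cosφ1·cosφ2·sin²(Δλ/2)=0.7044143416; c=2·atan2(√a, √(1-a))=1.991966541; dist=6371·c=12690.819 ≈ 12690.8 km; running total=12690.8 km
Leg 1 bearing: y=sinΔλ·cosφ2=0.81948760, x=cosφ1·sinφ2-sinφ1·cosφ2·cosΔλ=-0.40162070; θ=atan2(y, x)=116.1089° ≈ 116.1°
Leg 2: φ1=-0.5845265, φ2=1.0457402, Δφ=1.6302667, Δλ=1.4209197 rad; a=sin²(Δφ/2)+cosφ1·cosφ2·sin²(Δλ/2)=0.7075270952; c=2·atan2(√a, √(1-a))=1.998798692; dist=6371·c=12734.346 ≈ 12734.3 km; running total=25425.1 km
Leg 2 bearing: y=sinΔλ·cosφ2=0.49564218, x=cosφ1·sinφ2-sinφ1·cosφ2·cosΔλ=0.76293437; θ=atan2(y, x)=33.0099° ≈ 33.0°
Leg 3: φ1=1.0457402, φ2=-0.6426756, Δφ=-1.6884158, Δλ=2.8615040 rad; a=sin²(Δφ/2)+cosφ1·cosφ2·sin²(Δλ/2)=0.9521133161; c=2·atan2(√a, √(1-a))=2.700361621; dist=6371·c=17204.004 ≈ 17204.0 km; running total=42629.1 km
Leg 3 bearing: y=sinΔλ·cosφ2=0.22128955, x=cosφ1·sinφ2-sinφ1·cosφ2·cosΔλ=0.36524667; θ=atan2(y, x)=31.2101° ≈ 31.2°
Leg 4: φ1=-0.6426756, φ2=-0.2104972, Δφ=0.4321784, Δλ=-4.3947268 rad; a=sin²(Δφ/2)+cosφ1·cosφ2·sin²(Δλ/2)=0.5596416384; c=2·atan2(√a, √(1-a))=1.690364301; dist=6371·c=10769.311 ≈ 10769.3 km; running total=53398.4 km
Leg 4 bearing: y=sinΔλ·cosφ2=0.92899973, x=cosφ1·sinφ2-sinφ1·cosφ2·cosΔλ=-0.35032984; θ=atan2(y, x)=110.6617° ≈ 110.7°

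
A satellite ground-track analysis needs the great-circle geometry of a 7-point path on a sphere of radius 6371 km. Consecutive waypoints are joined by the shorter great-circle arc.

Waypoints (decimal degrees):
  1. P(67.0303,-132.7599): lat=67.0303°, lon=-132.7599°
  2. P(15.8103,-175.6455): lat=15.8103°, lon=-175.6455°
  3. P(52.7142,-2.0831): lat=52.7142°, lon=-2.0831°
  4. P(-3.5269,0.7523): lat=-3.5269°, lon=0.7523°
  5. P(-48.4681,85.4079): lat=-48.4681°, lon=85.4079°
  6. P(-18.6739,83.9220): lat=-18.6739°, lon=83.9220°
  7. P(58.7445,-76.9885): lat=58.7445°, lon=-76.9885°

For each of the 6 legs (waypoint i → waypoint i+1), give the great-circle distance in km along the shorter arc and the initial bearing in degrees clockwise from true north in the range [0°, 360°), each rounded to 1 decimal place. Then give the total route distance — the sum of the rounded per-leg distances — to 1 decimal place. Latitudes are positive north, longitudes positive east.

Leg 1: dist=6478.9 km, bearing=230.3°
Leg 2: dist=12370.4 km, bearing=4.2°
Leg 3: dist=6259.4 km, bearing=176.6°
Leg 4: dist=9320.1 km, bearing=138.4°
Leg 5: dist=3315.7 km, bearing=357.2°
Leg 6: dist=15298.2 km, bearing=345.4°
Total: 53042.7 km

Leg 1: φ1=1.1698994, φ2=0.2759418, Δφ=-0.8939576, Δλ=-0.7484949 rad; a=sin²(Δφ/2)+cosφ1·cosφ2·sin²(Δλ/2)=0.2370145430; c=2·atan2(√a, √(1-a))=1.016940039; dist=6371·c=6478.925 ≈ 6478.9 km; running total=6478.9 km
Leg 1 bearing: y=sinΔλ·cosφ2=-0.65479137, x=cosφ1·sinφ2-sinφ1·cosφ2·cosΔλ=-0.54277330; θ=atan2(y, x)=-129.6562° <0 so +360° → 230.3438° ≈ 230.3°
Leg 2: φ1=0.2759418, φ2=0.9200364, Δφ=0.6440946, Δλ=3.0292353 rad; a=sin²(Δφ/2)+cosφ1·cosφ2·sin²(Δλ/2)=0.6812140319; c=2·atan2(√a, √(1-a))=1.941668091; dist=6371·c=12370.367 ≈ 12370.4 km; running total=18849.3 km
Leg 2 bearing: y=sinΔλ·cosφ2=0.06792196, x=cosφ1·sinφ2-sinφ1·cosφ2·cosΔλ=0.92953349; θ=atan2(y, x)=4.1792° ≈ 4.2°
Leg 3: φ1=0.9200364, φ2=-0.0615560, Δφ=-0.9815924, Δλ=0.0494871 rad; a=sin²(Δφ/2)+cosφ1·cosφ2·sin²(Δλ/2)=0.2225204221; c=2·atan2(√a, √(1-a))=0.982482460; dist=6371·c=6259.396 ≈ 6259.4 km; running total=25108.7 km
Leg 3 bearing: y=sinΔλ·cosφ2=0.04937318, x=cosφ1·sinφ2-sinφ1·cosφ2·cosΔλ=-0.83041112; θ=atan2(y, x)=176.5974° ≈ 176.6°
Leg 4: φ1=-0.0615560, φ2=-0.8459279, Δφ=-0.7843719, Δλ=1.4775190 rad; a=sin²(Δφ/2)+cosφ1·cosφ2·sin²(Δλ/2)=0.4461546725; c=2·atan2(√a, √(1-a))=1.462896425; dist=6371·c=9320.113 ≈ 9320.1 km; running total=34428.8 km
Leg 4 bearing: y=sinΔλ·cosφ2=0.66015459, x=cosφ1·sinφ2-sinφ1·cosφ2·cosΔλ=-0.74336978; θ=atan2(y, x)=138.3931° ≈ 138.4°
Leg 5: φ1=-0.8459279, φ2=-0.3259210, Δφ=0.5200069, Δλ=-0.0259338 rad; a=sin²(Δφ/2)+cosφ1·cosφ2·sin²(Δλ/2)=0.0661977303; c=2·atan2(√a, √(1-a))=0.520431813; dist=6371·c=3315.671 ≈ 3315.7 km; running total=37744.5 km
Leg 5 bearing: y=sinΔλ·cosφ2=-0.02456584, x=cosφ1·sinφ2-sinφ1·cosφ2·cosΔλ=0.49664764; θ=atan2(y, x)=-2.8317° <0 so +360° → 357.1683° ≈ 357.2°
Leg 6: φ1=-0.3259210, φ2=1.0252849, Δφ=1.3512060, Δλ=-2.8084180 rad; a=sin²(Δφ/2)+cosφ1·cosφ2·sin²(Δλ/2)=0.8691107141; c=2·atan2(√a, √(1-a))=2.401226221; dist=6371·c=15298.212 ≈ 15298.2 km; running total=53042.7 km
Leg 6 bearing: y=sinΔλ·cosφ2=-0.16968889, x=cosφ1·sinφ2-sinφ1·cosφ2·cosΔλ=0.65286660; θ=atan2(y, x)=-14.5696° <0 so +360° → 345.4304° ≈ 345.4°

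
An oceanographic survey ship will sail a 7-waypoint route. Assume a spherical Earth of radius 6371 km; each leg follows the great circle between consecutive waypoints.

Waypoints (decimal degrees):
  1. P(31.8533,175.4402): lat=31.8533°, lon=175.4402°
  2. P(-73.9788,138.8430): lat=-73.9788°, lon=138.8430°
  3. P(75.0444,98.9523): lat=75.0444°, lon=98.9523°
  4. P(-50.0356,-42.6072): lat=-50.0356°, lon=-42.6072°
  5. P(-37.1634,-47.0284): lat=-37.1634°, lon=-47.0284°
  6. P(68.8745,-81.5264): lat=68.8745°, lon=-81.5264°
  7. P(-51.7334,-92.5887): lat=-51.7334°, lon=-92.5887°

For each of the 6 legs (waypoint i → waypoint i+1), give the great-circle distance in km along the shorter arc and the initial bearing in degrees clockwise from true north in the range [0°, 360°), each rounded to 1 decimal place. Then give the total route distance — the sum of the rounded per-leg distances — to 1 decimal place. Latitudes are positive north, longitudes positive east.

Leg 1: φ1=0.5559450, φ2=-1.2911736, Δφ=-1.8471186, Δλ=-0.6387416 rad; a=sin²(Δφ/2)+cosφ1·cosφ2·sin²(Δλ/2)=0.6595188846; c=2·atan2(√a, √(1-a))=1.895510353; dist=6371·c=12076.296 ≈ 12076.3 km; running total=12076.3 km
Leg 1 bearing: y=sinΔλ·cosφ2=-0.16454307, x=cosφ1·sinφ2-sinφ1·cosφ2·cosΔλ=-0.93334907; θ=atan2(y, x)=-170.0019° <0 so +360° → 189.9981° ≈ 190.0°
Leg 2: φ1=-1.2911736, φ2=1.3097719, Δφ=2.6009455, Δλ=-0.6962241 rad; a=sin²(Δφ/2)+cosφ1·cosφ2·sin²(Δλ/2)=0.9369760869; c=2·atan2(√a, √(1-a))=2.634071978; dist=6371·c=16781.673 ≈ 16781.7 km; running total=28858.0 km
Leg 2 bearing: y=sinΔλ·cosφ2=-0.16550705, x=cosφ1·sinφ2-sinφ1·cosφ2·cosΔλ=0.45696281; θ=atan2(y, x)=-19.9098° <0 so +360° → 340.0902° ≈ 340.1°
Leg 3: φ1=1.3097719, φ2=-0.8732860, Δφ=-2.1830578, Δλ=-2.4706794 rad; a=sin²(Δφ/2)+cosφ1·cosφ2·sin²(Δλ/2)=0.9351573659; c=2·atan2(√a, √(1-a))=2.626637342; dist=6371·c=16734.307 ≈ 16734.3 km; running total=45592.3 km
Leg 3 bearing: y=sinΔλ·cosφ2=-0.39932609, x=cosφ1·sinφ2-sinφ1·cosφ2·cosΔλ=0.28825500; θ=atan2(y, x)=-54.1762° <0 so +360° → 305.8238° ≈ 305.8°
Leg 4: φ1=-0.8732860, φ2=-0.6486237, Δφ=0.2246623, Δλ=-0.0771645 rad; a=sin²(Δφ/2)+cosφ1·cosφ2·sin²(Δλ/2)=0.0133268836; c=2·atan2(√a, √(1-a))=0.231400173; dist=6371·c=1474.250 ≈ 1474.3 km; running total=47066.6 km
Leg 4 bearing: y=sinΔλ·cosφ2=-0.06143261, x=cosφ1·sinφ2-sinφ1·cosφ2·cosΔλ=0.22095960; θ=atan2(y, x)=-15.5373° <0 so +360° → 344.4627° ≈ 344.5°
Leg 5: φ1=-0.6486237, φ2=1.2020868, Δφ=1.8507105, Δλ=-0.6021037 rad; a=sin²(Δφ/2)+cosφ1·cosφ2·sin²(Δλ/2)=0.6633908045; c=2·atan2(√a, √(1-a))=1.903692543; dist=6371·c=12128.425 ≈ 12128.4 km; running total=59195.0 km
Leg 5 bearing: y=sinΔλ·cosφ2=-0.20412923, x=cosφ1·sinφ2-sinφ1·cosφ2·cosΔλ=0.92279198; θ=atan2(y, x)=-12.4734° <0 so +360° → 347.5266° ≈ 347.5°
Leg 6: φ1=1.2020868, φ2=-0.9029182, Δφ=-2.1050050, Δλ=-0.1930736 rad; a=sin²(Δφ/2)+cosφ1·cosφ2·sin²(Δλ/2)=0.7566537717; c=2·atan2(√a, √(1-a))=2.109830721; dist=6371·c=13441.732 ≈ 13441.7 km; running total=72636.7 km
Leg 6 bearing: y=sinΔλ·cosφ2=-0.11883307, x=cosφ1·sinφ2-sinφ1·cosφ2·cosΔλ=-0.84993768; θ=atan2(y, x)=-172.0408° <0 so +360° → 187.9592° ≈ 188.0°

Leg 1: dist=12076.3 km, bearing=190.0°
Leg 2: dist=16781.7 km, bearing=340.1°
Leg 3: dist=16734.3 km, bearing=305.8°
Leg 4: dist=1474.3 km, bearing=344.5°
Leg 5: dist=12128.4 km, bearing=347.5°
Leg 6: dist=13441.7 km, bearing=188.0°
Total: 72636.7 km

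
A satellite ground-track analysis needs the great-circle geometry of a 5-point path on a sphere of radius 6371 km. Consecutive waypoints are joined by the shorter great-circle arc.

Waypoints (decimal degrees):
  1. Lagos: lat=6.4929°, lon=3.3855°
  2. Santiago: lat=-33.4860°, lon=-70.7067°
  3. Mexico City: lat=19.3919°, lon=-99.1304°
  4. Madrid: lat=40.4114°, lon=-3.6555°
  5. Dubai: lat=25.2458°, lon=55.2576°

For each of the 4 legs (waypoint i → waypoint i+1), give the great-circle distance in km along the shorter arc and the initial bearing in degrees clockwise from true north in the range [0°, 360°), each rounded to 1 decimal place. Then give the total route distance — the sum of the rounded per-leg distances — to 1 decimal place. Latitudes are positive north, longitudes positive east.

Leg 1: φ1=0.1133225, φ2=-0.5844410, Δφ=-0.6977634, Δλ=-1.2931528 rad; a=sin²(Δφ/2)+cosφ1·cosφ2·sin²(Δλ/2)=0.4176297239; c=2·atan2(√a, √(1-a))=1.405301363; dist=6371·c=8953.175 ≈ 8953.2 km; running total=8953.2 km
Leg 1 bearing: y=sinΔλ·cosφ2=-0.80208101, x=cosφ1·sinφ2-sinφ1·cosφ2·cosΔλ=-0.57404408; θ=atan2(y, x)=-125.5910° <0 so +360° → 234.4090° ≈ 234.4°
Leg 2: φ1=-0.5844410, φ2=0.3384525, Δφ=0.9228935, Δλ=-0.4960872 rad; a=sin²(Δφ/2)+cosφ1·cosφ2·sin²(Δλ/2)=0.2456602402; c=2·atan2(√a, √(1-a))=1.037145970; dist=6371·c=6607.657 ≈ 6607.7 km; running total=15560.9 km
Leg 2 bearing: y=sinΔλ·cosφ2=-0.44898504, x=cosφ1·sinφ2-sinφ1·cosφ2·cosΔλ=0.73461390; θ=atan2(y, x)=-31.4327° <0 so +360° → 328.5673° ≈ 328.6°
Leg 3: φ1=0.3384525, φ2=0.7053120, Δφ=0.3668595, Δλ=1.6663514 rad; a=sin²(Δφ/2)+cosφ1·cosφ2·sin²(Δλ/2)=0.4266402389; c=2·atan2(√a, √(1-a))=1.423545243; dist=6371·c=9069.407 ≈ 9069.4 km; running total=24630.3 km
Leg 3 bearing: y=sinΔλ·cosφ2=0.75793586, x=cosφ1·sinφ2-sinφ1·cosφ2·cosΔλ=0.63561515; θ=atan2(y, x)=50.0164° ≈ 50.0°
Leg 4: φ1=0.7053120, φ2=0.4406223, Δφ=-0.2646897, Δλ=1.0282276 rad; a=sin²(Δφ/2)+cosφ1·cosφ2·sin²(Δλ/2)=0.1839585269; c=2·atan2(√a, √(1-a))=0.886558036; dist=6371·c=5648.261 ≈ 5648.3 km; running total=30278.6 km
Leg 4 bearing: y=sinΔλ·cosφ2=0.77458874, x=cosφ1·sinφ2-sinφ1·cosφ2·cosΔλ=0.02198704; θ=atan2(y, x)=88.3741° ≈ 88.4°

Leg 1: dist=8953.2 km, bearing=234.4°
Leg 2: dist=6607.7 km, bearing=328.6°
Leg 3: dist=9069.4 km, bearing=50.0°
Leg 4: dist=5648.3 km, bearing=88.4°
Total: 30278.6 km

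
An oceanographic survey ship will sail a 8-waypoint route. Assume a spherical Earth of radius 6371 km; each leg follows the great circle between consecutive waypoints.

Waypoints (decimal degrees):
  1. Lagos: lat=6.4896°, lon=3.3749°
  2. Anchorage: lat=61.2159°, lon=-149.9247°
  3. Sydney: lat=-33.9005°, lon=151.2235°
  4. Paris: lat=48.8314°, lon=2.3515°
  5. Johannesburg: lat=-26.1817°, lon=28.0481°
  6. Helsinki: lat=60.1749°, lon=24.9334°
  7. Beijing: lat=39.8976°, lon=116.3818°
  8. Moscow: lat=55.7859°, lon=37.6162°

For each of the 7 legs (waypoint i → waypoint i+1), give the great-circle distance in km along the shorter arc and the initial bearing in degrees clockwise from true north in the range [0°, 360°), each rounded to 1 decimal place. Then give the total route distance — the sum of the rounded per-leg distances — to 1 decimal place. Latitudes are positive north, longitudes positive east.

Leg 1: φ1=0.1132649, φ2=1.0684190, Δφ=0.9551541, Δλ=-2.6755828 rad; a=sin²(Δφ/2)+cosφ1·cosφ2·sin²(Δλ/2)=0.6641760173; c=2·atan2(√a, √(1-a))=1.905354672; dist=6371·c=12139.015 ≈ 12139.0 km; running total=12139.0 km
Leg 1 bearing: y=sinΔλ·cosφ2=-0.21635481, x=cosφ1·sinφ2-sinφ1·cosφ2·cosΔλ=0.91944306; θ=atan2(y, x)=-13.2414° <0 so +360° → 346.7586° ≈ 346.8°
Leg 2: φ1=1.0684190, φ2=-0.5916753, Δφ=-1.6600944, Δλ=5.2560276 rad; a=sin²(Δφ/2)+cosφ1·cosφ2·sin²(Δλ/2)=0.6410562741; c=2·atan2(√a, √(1-a))=1.856791715; dist=6371·c=11829.620 ≈ 11829.6 km; running total=23968.6 km
Leg 2 bearing: y=sinΔλ·cosφ2=-0.71034711, x=cosφ1·sinφ2-sinφ1·cosφ2·cosΔλ=-0.64484067; θ=atan2(y, x)=-132.2326° <0 so +360° → 227.7674° ≈ 227.8°
Leg 3: φ1=-0.5916753, φ2=0.8522687, Δφ=1.4439441, Δλ=-2.5983066 rad; a=sin²(Δφ/2)+cosφ1·cosφ2·sin²(Δλ/2)=0.9437836235; c=2·atan2(√a, √(1-a))=2.662833522; dist=6371·c=16964.912 ≈ 16964.9 km; running total=40933.5 km
Leg 3 bearing: y=sinΔλ·cosφ2=-0.34029743, x=cosφ1·sinφ2-sinφ1·cosφ2·cosΔλ=0.31051898; θ=atan2(y, x)=-47.6198° <0 so +360° → 312.3802° ≈ 312.4°
Leg 4: φ1=0.8522687, φ2=-0.4569569, Δφ=-1.3092256, Δλ=0.4484903 rad; a=sin²(Δφ/2)+cosφ1·cosφ2·sin²(Δλ/2)=0.3999120535; c=2·atan2(√a, √(1-a))=1.369258883; dist=6371·c=8723.548 ≈ 8723.5 km; running total=49657.0 km
Leg 4 bearing: y=sinΔλ·cosφ2=0.38911739, x=cosφ1·sinφ2-sinφ1·cosφ2·cosΔλ=-0.89917588; θ=atan2(y, x)=156.5995° ≈ 156.6°
Leg 5: φ1=-0.4569569, φ2=1.0502501, Δφ=1.5072070, Δλ=-0.0543618 rad; a=sin²(Δφ/2)+cosφ1·cosφ2·sin²(Δλ/2)=0.4685564243; c=2·atan2(√a, √(1-a))=1.507867650; dist=6371·c=9606.625 ≈ 9606.6 km; running total=59263.6 km
Leg 5 bearing: y=sinΔλ·cosφ2=-0.02702373, x=cosφ1·sinφ2-sinφ1·cosφ2·cosΔλ=0.99765471; θ=atan2(y, x)=-1.5516° <0 so +360° → 358.4484° ≈ 358.4°
Leg 6: φ1=1.0502501, φ2=0.6963445, Δφ=-0.3539056, Δλ=1.5960757 rad; a=sin²(Δφ/2)+cosφ1·cosφ2·sin²(Δλ/2)=0.2265922343; c=2·atan2(√a, √(1-a))=0.992240306; dist=6371·c=6321.563 ≈ 6321.6 km; running total=65585.2 km
Leg 6 bearing: y=sinΔλ·cosφ2=0.76694690, x=cosφ1·sinφ2-sinφ1·cosφ2·cosΔλ=0.33583512; θ=atan2(y, x)=66.3521° ≈ 66.4°
Leg 7: φ1=0.6963445, φ2=0.9736476, Δφ=0.2773031, Δλ=-1.3747191 rad; a=sin²(Δφ/2)+cosφ1·cosφ2·sin²(Δλ/2)=0.1927707651; c=2·atan2(√a, √(1-a))=0.909096938; dist=6371·c=5791.857 ≈ 5791.9 km; running total=71377.1 km
Leg 7 bearing: y=sinΔλ·cosφ2=-0.55151256, x=cosφ1·sinφ2-sinφ1·cosφ2·cosΔλ=0.56415839; θ=atan2(y, x)=-44.3506° <0 so +360° → 315.6494° ≈ 315.6°

Leg 1: dist=12139.0 km, bearing=346.8°
Leg 2: dist=11829.6 km, bearing=227.8°
Leg 3: dist=16964.9 km, bearing=312.4°
Leg 4: dist=8723.5 km, bearing=156.6°
Leg 5: dist=9606.6 km, bearing=358.4°
Leg 6: dist=6321.6 km, bearing=66.4°
Leg 7: dist=5791.9 km, bearing=315.6°
Total: 71377.1 km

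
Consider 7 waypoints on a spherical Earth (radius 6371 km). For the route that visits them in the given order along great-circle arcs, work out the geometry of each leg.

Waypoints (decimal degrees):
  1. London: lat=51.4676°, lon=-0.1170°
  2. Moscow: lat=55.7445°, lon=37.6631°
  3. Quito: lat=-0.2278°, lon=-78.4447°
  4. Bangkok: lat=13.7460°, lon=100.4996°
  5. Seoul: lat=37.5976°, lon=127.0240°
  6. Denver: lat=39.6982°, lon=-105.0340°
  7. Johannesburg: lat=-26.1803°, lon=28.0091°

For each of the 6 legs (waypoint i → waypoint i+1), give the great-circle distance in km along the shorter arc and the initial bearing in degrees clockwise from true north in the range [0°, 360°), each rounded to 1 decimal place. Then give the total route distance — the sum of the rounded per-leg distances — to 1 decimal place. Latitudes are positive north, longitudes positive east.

Leg 1: dist=2504.8 km, bearing=64.2°
Leg 2: dist=11623.9 km, bearing=291.9°
Leg 3: dist=18507.4 km, bearing=4.4°
Leg 4: dist=3728.5 km, bearing=39.8°
Leg 5: dist=9912.8 km, bearing=37.4°
Leg 6: dist=15440.5 km, bearing=85.5°
Total: 61717.9 km

Leg 1: φ1=0.8982791, φ2=0.9729251, Δφ=0.0746460, Δλ=0.6593871 rad; a=sin²(Δφ/2)+cosφ1·cosφ2·sin²(Δλ/2)=0.0381464057; c=2·atan2(√a, √(1-a))=0.393149194; dist=6371·c=2504.754 ≈ 2504.8 km; running total=2504.8 km
Leg 1 bearing: y=sinΔλ·cosφ2=0.34484124, x=cosφ1·sinφ2-sinφ1·cosφ2·cosΔλ=0.16688183; θ=atan2(y, x)=64.1759° ≈ 64.2°
Leg 2: φ1=0.9729251, φ2=-0.0039759, Δφ=-0.9769009, Δλ=-2.0264634 rad; a=sin²(Δφ/2)+cosφ1·cosφ2·sin²(Δλ/2)=0.6254939378; c=2·atan2(√a, √(1-a))=1.824496990; dist=6371·c=11623.870 ≈ 11623.9 km; running total=14128.7 km
Leg 2 bearing: y=sinΔλ·cosφ2=-0.89796058, x=cosφ1·sinφ2-sinφ1·cosφ2·cosΔλ=0.36148566; θ=atan2(y, x)=-68.0721° <0 so +360° → 291.9279° ≈ 291.9°
Leg 3: φ1=-0.0039759, φ2=0.2399130, Δφ=0.2438888, Δλ=3.1231672 rad; a=sin²(Δφ/2)+cosφ1·cosφ2·sin²(Δλ/2)=0.9860654184; c=2·atan2(√a, √(1-a))=2.904951227; dist=6371·c=18507.444 ≈ 18507.4 km; running total=32636.1 km
Leg 3 bearing: y=sinΔλ·cosφ2=0.01789670, x=cosφ1·sinφ2-sinφ1·cosφ2·cosΔλ=0.23375488; θ=atan2(y, x)=4.3781° ≈ 4.4°
Leg 4: φ1=0.2399130, φ2=0.6562019, Δφ=0.4162890, Δλ=0.4629381 rad; a=sin²(Δφ/2)+cosφ1·cosφ2·sin²(Δλ/2)=0.0832056438; c=2·atan2(√a, √(1-a))=0.585223384; dist=6371·c=3728.458 ≈ 3728.5 km; running total=36364.6 km
Leg 4 bearing: y=sinΔλ·cosφ2=0.35383124, x=cosφ1·sinφ2-sinφ1·cosφ2·cosΔλ=0.42418547; θ=atan2(y, x)=39.8329° ≈ 39.8°
Leg 5: φ1=0.6562019, φ2=0.6928643, Δφ=0.0366624, Δλ=-4.0501762 rad; a=sin²(Δφ/2)+cosφ1·cosφ2·sin²(Δλ/2)=0.4925648384; c=2·atan2(√a, √(1-a))=1.555925455; dist=6371·c=9912.801 ≈ 9912.8 km; running total=46277.4 km
Leg 5 bearing: y=sinΔλ·cosφ2=0.60679015, x=cosφ1·sinφ2-sinφ1·cosφ2·cosΔλ=0.79472296; θ=atan2(y, x)=37.3626° ≈ 37.4°
Leg 6: φ1=0.6928643, φ2=-0.4569324, Δφ=-1.1497967, Δλ=2.3220401 rad; a=sin²(Δφ/2)+cosφ1·cosφ2·sin²(Δλ/2)=0.8765506656; c=2·atan2(√a, √(1-a))=2.423559726; dist=6371·c=15440.499 ≈ 15440.5 km; running total=61717.9 km
Leg 6 bearing: y=sinΔλ·cosφ2=0.65586363, x=cosφ1·sinφ2-sinφ1·cosφ2·cosΔλ=0.05178106; θ=atan2(y, x)=85.4858° ≈ 85.5°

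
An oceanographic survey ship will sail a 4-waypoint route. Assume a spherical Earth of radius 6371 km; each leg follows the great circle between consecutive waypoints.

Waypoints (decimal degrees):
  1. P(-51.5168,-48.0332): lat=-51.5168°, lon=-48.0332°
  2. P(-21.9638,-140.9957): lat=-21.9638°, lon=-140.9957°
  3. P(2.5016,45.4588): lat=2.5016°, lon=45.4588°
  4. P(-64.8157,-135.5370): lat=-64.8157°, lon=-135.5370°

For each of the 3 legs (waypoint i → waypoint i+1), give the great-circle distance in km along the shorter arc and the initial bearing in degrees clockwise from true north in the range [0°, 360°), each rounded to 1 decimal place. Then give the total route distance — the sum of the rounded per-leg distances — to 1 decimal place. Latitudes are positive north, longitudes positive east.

Leg 1: φ1=-0.8991378, φ2=-0.3833406, Δφ=0.5157972, Δλ=-1.6225017 rad; a=sin²(Δφ/2)+cosφ1·cosφ2·sin²(Δλ/2)=0.3685234942; c=2·atan2(√a, √(1-a))=1.304714672; dist=6371·c=8312.337 ≈ 8312.3 km; running total=8312.3 km
Leg 1 bearing: y=sinΔλ·cosφ2=-0.92618092, x=cosφ1·sinφ2-sinφ1·cosφ2·cosΔλ=-0.27026767; θ=atan2(y, x)=-106.2677° <0 so +360° → 253.7323° ≈ 253.7°
Leg 2: φ1=-0.3833406, φ2=0.0436612, Δφ=0.4270018, Δλ=3.2542449 rad; a=sin²(Δφ/2)+cosφ1·cosφ2·sin²(Δλ/2)=0.9684943012; c=2·atan2(√a, √(1-a))=2.784704753; dist=6371·c=17741.354 ≈ 17741.4 km; running total=26053.7 km
Leg 2 bearing: y=sinΔλ·cosφ2=-0.11230703, x=cosφ1·sinφ2-sinφ1·cosφ2·cosΔλ=-0.33081640; θ=atan2(y, x)=-161.2484° <0 so +360° → 198.7516° ≈ 198.8°
Leg 3: φ1=0.0436612, φ2=-1.1312474, Δφ=-1.1749085, Δλ=-3.1589726 rad; a=sin²(Δφ/2)+cosφ1·cosφ2·sin²(Δλ/2)=0.7322799689; c=2·atan2(√a, √(1-a))=2.053933932; dist=6371·c=13085.613 ≈ 13085.6 km; running total=39139.3 km
Leg 3 bearing: y=sinΔλ·cosφ2=0.00739536, x=cosφ1·sinφ2-sinφ1·cosφ2·cosΔλ=-0.88551080; θ=atan2(y, x)=179.5215° ≈ 179.5°

Leg 1: dist=8312.3 km, bearing=253.7°
Leg 2: dist=17741.4 km, bearing=198.8°
Leg 3: dist=13085.6 km, bearing=179.5°
Total: 39139.3 km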